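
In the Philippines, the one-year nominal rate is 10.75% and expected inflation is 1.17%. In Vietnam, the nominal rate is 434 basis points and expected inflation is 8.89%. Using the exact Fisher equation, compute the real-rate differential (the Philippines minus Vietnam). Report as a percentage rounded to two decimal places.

13.65%

The Philippines: (1 + 0.1075)/(1 + 0.0117) − 1 = 9.4692%
Vietnam: (1 + 0.0434)/(1 + 0.0889) − 1 = -4.1785%
Differential = 9.4692% − (-4.1785%) = 13.6477% → 13.65%.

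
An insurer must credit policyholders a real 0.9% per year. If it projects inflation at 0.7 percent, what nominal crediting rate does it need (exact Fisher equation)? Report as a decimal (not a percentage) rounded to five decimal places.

0.01606

(1 + i) = (1 + r)(1 + π) = 1.00900 × 1.00700 = 1.016063
i = 1.016063 − 1, so the required nominal rate is 0.01606.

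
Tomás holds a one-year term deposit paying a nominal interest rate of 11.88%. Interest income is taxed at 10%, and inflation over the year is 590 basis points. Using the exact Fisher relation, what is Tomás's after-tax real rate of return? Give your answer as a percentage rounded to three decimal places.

After-tax nominal return = 11.88% × (1 − 0.1) = 10.6920%.
1 + r = 1.10692 / 1.05900 = 1.045250
After-tax real rate = 1.045250 − 1 → 4.525%.

4.525%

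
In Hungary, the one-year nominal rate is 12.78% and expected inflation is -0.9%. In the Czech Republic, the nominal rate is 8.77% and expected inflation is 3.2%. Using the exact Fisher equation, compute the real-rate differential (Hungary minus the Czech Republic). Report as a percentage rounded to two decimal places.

8.41%

Hungary: (1 + 0.1278)/(1 − 0.0090) − 1 = 13.8042%
The Czech Republic: (1 + 0.0877)/(1 + 0.0320) − 1 = 5.3973%
Differential = 13.8042% − 5.3973% = 8.4070% → 8.41%.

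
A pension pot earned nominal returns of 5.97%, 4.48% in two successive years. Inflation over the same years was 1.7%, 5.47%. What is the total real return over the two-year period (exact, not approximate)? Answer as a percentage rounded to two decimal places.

Nominal growth factor = 1.0597 × 1.0448 = 1.107175
Price-level growth factor = 1.0170 × 1.0547 = 1.072630
Real growth factor = 1.107175 / 1.072630 = 1.032206
Total real return = 1.032206 − 1 → 3.22%.

3.22%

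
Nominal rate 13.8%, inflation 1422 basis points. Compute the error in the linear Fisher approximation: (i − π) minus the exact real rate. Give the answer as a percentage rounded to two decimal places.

-0.05%

Approximate: r ≈ 13.800% − 14.220% = -0.4200%
Exact: (1 + 0.1380)/(1 + 0.1422) − 1 = -0.3677%
Error = -0.4200% − (-0.3677%) = -0.0523% → -0.05%.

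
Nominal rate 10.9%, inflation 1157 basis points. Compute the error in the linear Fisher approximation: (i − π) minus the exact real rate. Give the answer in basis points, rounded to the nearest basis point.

Approximate: r ≈ 10.900% − 11.570% = -0.6700%
Exact: (1 + 0.1090)/(1 + 0.1157) − 1 = -0.6005%
Error = -0.6700% − (-0.6005%) = -0.0695% → -7 basis points.

-7 basis points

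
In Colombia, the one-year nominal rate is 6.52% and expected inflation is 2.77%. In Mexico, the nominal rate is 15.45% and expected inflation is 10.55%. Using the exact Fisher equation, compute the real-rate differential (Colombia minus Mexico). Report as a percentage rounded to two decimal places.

-0.78%

Colombia: (1 + 0.0652)/(1 + 0.0277) − 1 = 3.6489%
Mexico: (1 + 0.1545)/(1 + 0.1055) − 1 = 4.4324%
Differential = 3.6489% − 4.4324% = -0.7835% → -0.78%.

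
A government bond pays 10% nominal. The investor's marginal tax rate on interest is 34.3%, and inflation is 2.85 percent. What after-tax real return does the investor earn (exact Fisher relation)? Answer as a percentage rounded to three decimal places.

3.617%

After-tax nominal return = 10% × (1 − 0.343) = 6.5700%.
1 + r = 1.06570 / 1.02850 = 1.036169
After-tax real rate = 1.036169 − 1 → 3.617%.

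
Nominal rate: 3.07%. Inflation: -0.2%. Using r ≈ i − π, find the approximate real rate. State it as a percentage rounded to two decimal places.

r ≈ i − π = 3.07% − (-0.2%) = 3.27%.

3.27%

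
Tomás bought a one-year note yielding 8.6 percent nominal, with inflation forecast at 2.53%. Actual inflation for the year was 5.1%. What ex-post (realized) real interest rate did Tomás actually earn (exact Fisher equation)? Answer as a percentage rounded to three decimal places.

Ex-post: (1 + 0.0860)/(1 + 0.0510) − 1 = 3.3302%
So the realized real rate is 3.330%.

3.330%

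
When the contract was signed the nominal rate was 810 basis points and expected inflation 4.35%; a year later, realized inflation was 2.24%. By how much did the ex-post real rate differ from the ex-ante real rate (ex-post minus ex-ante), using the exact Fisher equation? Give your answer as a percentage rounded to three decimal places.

Ex-ante: (1 + 0.0810)/(1 + 0.0435) − 1 = 3.5937%
Ex-post: (1 + 0.0810)/(1 + 0.0224) − 1 = 5.7316%
Difference (ex-post − ex-ante) = 2.1379% → 2.138%.

2.138%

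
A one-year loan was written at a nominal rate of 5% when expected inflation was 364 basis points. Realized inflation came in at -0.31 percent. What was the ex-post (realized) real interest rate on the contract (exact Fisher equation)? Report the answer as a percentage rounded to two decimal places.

Ex-post: (1 + 0.0500)/(1 − 0.0031) − 1 = 5.3265%
So the realized real rate is 5.33%.

5.33%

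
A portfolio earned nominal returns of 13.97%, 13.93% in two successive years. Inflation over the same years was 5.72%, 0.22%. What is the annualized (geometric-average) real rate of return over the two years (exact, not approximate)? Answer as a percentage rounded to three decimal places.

Compound the nominal returns: 1.1397 × 1.1393 = 1.29846021.
Compound inflation: 1.0572 × 1.0022 = 1.05952584.
Deflate: 1.29846021 / 1.05952584 = 1.22551066.
Annualized real rate = 1.22551066^(1/2) − 1 = 10.7028% → 10.703%.

10.703%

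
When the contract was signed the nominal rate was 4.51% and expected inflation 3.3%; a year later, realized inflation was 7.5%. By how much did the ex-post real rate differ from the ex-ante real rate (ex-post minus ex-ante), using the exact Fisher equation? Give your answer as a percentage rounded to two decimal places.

Ex-ante: (1 + 0.0451)/(1 + 0.0330) − 1 = 1.1713%
Ex-post: (1 + 0.0451)/(1 + 0.0750) − 1 = -2.7814%
Difference (ex-post − ex-ante) = -3.9527% → -3.95%.

-3.95%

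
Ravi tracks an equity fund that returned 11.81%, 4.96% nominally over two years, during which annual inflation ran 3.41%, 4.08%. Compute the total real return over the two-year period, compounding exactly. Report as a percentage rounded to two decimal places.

Nominal growth factor = 1.1181 × 1.0496 = 1.173558
Price-level growth factor = 1.0341 × 1.0408 = 1.076291
Real growth factor = 1.173558 / 1.076291 = 1.090372
Total real return = 1.090372 − 1 → 9.04%.

9.04%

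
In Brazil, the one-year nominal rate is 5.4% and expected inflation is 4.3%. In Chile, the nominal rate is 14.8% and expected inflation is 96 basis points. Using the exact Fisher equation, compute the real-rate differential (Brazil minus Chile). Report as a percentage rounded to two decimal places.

Brazil: (1 + 0.0540)/(1 + 0.0430) − 1 = 1.0547%
Chile: (1 + 0.1480)/(1 + 0.0096) − 1 = 13.7084%
Differential = 1.0547% − 13.7084% = -12.6537% → -12.65%.

-12.65%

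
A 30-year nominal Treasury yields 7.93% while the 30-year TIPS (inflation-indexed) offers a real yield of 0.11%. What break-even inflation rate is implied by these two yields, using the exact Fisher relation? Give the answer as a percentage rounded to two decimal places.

(1 + π) = (1 + i)/(1 + r) = 1.07930 / 1.00110 = 1.078114
Break-even inflation = 1.078114 − 1 → 7.81%.

7.81%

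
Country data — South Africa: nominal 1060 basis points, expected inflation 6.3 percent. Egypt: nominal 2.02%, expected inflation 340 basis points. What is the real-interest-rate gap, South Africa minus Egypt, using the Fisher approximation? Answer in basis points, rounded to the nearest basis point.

South Africa: 10.6% − 6.3% = 4.300%
Egypt: 2.02% − 3.4% = -1.380%
Differential = 5.680% → 568 basis points.

568 basis points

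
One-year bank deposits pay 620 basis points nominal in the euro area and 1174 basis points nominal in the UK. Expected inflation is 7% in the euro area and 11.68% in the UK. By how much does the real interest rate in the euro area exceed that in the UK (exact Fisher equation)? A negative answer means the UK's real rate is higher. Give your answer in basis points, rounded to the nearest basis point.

-80 basis points

The euro area: (1 + 0.0620)/(1 + 0.0700) − 1 = -0.7477%
The UK: (1 + 0.1174)/(1 + 0.1168) − 1 = 0.0537%
Differential = -0.7477% − 0.0537% = -0.8014% → -80 basis points.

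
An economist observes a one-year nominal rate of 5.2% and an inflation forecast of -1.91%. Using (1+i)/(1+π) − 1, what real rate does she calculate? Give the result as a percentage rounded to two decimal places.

By the Fisher identity, 1 + r = (1 + i)/(1 + π).
1 + r = 1.05200 / 0.98090 = 1.072484
r = 1.072484 − 1 = 7.2484%, i.e. 7.25%.

7.25%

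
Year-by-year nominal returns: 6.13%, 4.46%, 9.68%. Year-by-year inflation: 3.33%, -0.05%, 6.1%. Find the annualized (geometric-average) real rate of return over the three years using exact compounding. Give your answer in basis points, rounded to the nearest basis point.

353 basis points

Nominal growth factor = 1.0613 × 1.0446 × 1.0968 = 1.21594975
Price-level growth factor = 1.0333 × 0.9995 × 1.0610 = 1.09578313
Real growth factor = 1.21594975 / 1.09578313 = 1.10966277
Annualized real rate = 1.10966277^(1/3) − 1 = 3.5294% → 353 basis points.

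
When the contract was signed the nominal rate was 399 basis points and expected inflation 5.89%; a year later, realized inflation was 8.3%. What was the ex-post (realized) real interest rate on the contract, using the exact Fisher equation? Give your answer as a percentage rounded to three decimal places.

Ex-post: (1 + 0.0399)/(1 + 0.0830) − 1 = -3.9797%
So the realized real rate is -3.980%.

-3.980%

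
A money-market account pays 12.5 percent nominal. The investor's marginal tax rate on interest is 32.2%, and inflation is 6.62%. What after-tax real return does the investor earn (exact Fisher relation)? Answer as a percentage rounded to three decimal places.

After-tax nominal return = 12.5% × (1 − 0.322) = 8.4750%.
1 + r = 1.08475 / 1.06620 = 1.017398
After-tax real rate = 1.017398 − 1 → 1.740%.

1.740%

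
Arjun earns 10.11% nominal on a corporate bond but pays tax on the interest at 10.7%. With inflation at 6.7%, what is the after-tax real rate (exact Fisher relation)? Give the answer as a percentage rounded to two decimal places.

2.18%

After-tax nominal return = 10.11% × (1 − 0.107) = 9.02823%.
1 + r = 1.0902823 / 1.06700 = 1.021820
After-tax real rate = 1.021820 − 1 → 2.18%.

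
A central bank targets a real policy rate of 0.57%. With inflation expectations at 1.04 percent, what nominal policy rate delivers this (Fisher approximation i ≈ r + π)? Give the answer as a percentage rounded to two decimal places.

i ≈ r + π = 0.57% + 1.04% = 1.61%.

1.61%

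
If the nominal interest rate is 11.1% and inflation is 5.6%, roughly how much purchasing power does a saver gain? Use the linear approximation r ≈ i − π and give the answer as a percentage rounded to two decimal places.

5.50%

r ≈ i − π = 11.1% − 5.6% = 5.50%.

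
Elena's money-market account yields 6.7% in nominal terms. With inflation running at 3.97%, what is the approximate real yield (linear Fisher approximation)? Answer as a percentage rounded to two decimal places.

2.73%

r ≈ i − π = 6.7% − 3.97% = 2.73%.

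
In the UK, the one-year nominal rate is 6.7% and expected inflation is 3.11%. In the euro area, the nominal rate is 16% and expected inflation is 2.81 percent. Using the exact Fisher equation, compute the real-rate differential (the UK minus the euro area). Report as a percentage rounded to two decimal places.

The UK: (1 + 0.0670)/(1 + 0.0311) − 1 = 3.4817%
The euro area: (1 + 0.1600)/(1 + 0.0281) − 1 = 12.8295%
Differential = 3.4817% − 12.8295% = -9.3478% → -9.35%.

-9.35%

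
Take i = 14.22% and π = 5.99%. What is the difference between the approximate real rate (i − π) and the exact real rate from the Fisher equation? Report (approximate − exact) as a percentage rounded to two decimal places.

0.47%

Approximate: r ≈ 14.220% − 5.990% = 8.2300%
Exact: (1 + 0.1422)/(1 + 0.0599) − 1 = 7.7649%
Error = 8.2300% − 7.7649% = 0.4651% → 0.47%.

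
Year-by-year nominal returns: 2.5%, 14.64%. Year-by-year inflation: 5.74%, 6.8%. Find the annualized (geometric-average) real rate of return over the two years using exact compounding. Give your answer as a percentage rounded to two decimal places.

2.01%

Nominal growth factor = 1.0250 × 1.1464 = 1.17506000
Price-level growth factor = 1.0574 × 1.0680 = 1.12930320
Real growth factor = 1.17506000 / 1.12930320 = 1.04051773
Annualized real rate = 1.04051773^(1/2) − 1 = 2.0058% → 2.01%.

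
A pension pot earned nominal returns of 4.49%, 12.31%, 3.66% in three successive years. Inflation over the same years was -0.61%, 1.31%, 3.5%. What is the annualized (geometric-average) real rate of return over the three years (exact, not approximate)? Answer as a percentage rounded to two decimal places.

5.29%

Nominal growth factor = 1.0449 × 1.1231 × 1.0366 = 1.21647829
Price-level growth factor = 0.9939 × 1.0131 × 1.0350 = 1.04216229
Real growth factor = 1.21647829 / 1.04216229 = 1.16726377
Annualized real rate = 1.16726377^(1/3) − 1 = 5.2906% → 5.29%.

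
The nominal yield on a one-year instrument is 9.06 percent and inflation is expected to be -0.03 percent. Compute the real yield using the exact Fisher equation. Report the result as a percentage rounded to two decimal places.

9.09%

1 + r = 1.09060 / 0.99970 = 1.090927
r = 1.090927 − 1 = 9.0927%, i.e. 9.09%.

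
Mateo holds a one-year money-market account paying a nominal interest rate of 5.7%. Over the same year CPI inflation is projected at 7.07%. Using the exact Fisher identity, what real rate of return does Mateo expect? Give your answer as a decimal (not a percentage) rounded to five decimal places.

-0.01280

By the Fisher identity, 1 + r = (1 + i)/(1 + π).
1 + r = 1.05700 / 1.07070 = 0.9872046
r = 0.9872046 − 1 = -1.27954%, i.e. -0.01280.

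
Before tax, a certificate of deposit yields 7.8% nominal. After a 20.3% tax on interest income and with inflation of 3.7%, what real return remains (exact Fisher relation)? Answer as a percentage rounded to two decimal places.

After-tax nominal return = 7.8% × (1 − 0.203) = 6.2166%.
1 + r = 1.062166 / 1.03700 = 1.024268
After-tax real rate = 1.024268 − 1 → 2.43%.

2.43%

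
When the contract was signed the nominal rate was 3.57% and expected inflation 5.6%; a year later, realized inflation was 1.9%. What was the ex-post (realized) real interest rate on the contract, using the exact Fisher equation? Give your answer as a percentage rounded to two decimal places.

Ex-post: (1 + 0.0357)/(1 + 0.0190) − 1 = 1.6389%
So the realized real rate is 1.64%.

1.64%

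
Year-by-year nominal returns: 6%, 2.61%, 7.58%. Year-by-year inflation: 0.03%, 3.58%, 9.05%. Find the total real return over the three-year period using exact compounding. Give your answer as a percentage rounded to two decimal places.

Nominal growth factor = 1.0600 × 1.0261 × 1.0758 = 1.170111
Price-level growth factor = 1.0003 × 1.0358 × 1.0905 = 1.129879
Real growth factor = 1.170111 / 1.129879 = 1.035608
Total real return = 1.035608 − 1 → 3.56%.

3.56%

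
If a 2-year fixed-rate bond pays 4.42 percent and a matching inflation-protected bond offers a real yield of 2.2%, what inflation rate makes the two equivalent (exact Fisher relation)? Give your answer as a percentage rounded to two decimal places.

2.17%

(1 + π) = (1 + i)/(1 + r) = 1.04420 / 1.02200 = 1.021722
Break-even inflation = 1.021722 − 1 → 2.17%.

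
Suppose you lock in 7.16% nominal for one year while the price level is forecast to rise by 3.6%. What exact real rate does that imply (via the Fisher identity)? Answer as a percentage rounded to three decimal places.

1 + r = 1.07160 / 1.03600 = 1.034363
r = 1.034363 − 1 = 3.4363%, i.e. 3.436%.

3.436%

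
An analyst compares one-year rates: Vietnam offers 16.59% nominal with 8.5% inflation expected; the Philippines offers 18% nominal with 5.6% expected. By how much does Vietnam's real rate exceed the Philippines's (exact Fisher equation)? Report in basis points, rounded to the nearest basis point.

Vietnam: (1 + 0.1659)/(1 + 0.0850) − 1 = 7.4562%
The Philippines: (1 + 0.1800)/(1 + 0.0560) − 1 = 11.7424%
Differential = 7.4562% − 11.7424% = -4.2862% → -429 basis points.

-429 basis points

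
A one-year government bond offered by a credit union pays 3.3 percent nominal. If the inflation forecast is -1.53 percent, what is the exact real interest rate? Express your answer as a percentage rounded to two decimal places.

4.91%

1 + r = 1.03300 / 0.98470 = 1.0490505
r = 1.0490505 − 1 = 4.90505%, i.e. 4.91%.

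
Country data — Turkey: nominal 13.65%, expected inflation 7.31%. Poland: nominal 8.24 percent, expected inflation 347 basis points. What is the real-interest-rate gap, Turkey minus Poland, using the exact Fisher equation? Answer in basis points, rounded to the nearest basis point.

130 basis points

Turkey: (1 + 0.1365)/(1 + 0.0731) − 1 = 5.9081%
Poland: (1 + 0.0824)/(1 + 0.0347) − 1 = 4.6100%
Differential = 5.9081% − 4.6100% = 1.2981% → 130 basis points.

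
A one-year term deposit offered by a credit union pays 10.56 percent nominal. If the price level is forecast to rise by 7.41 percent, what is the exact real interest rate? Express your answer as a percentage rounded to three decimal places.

1 + r = 1.10560 / 1.07410 = 1.029327
r = 1.029327 − 1 = 2.9327%, i.e. 2.933%.

2.933%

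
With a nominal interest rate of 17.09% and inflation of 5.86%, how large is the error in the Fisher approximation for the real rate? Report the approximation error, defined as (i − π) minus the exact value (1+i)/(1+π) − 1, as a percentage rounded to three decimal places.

Approximate: r ≈ 17.090% − 5.860% = 11.2300%
Exact: (1 + 0.1709)/(1 + 0.0586) − 1 = 10.6084%
Error = 11.2300% − 10.6084% = 0.6216% → 0.622%.

0.622%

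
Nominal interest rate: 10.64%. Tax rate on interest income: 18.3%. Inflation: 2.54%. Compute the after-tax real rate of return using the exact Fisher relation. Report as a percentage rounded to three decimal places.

After-tax nominal return = 10.64% × (1 − 0.183) = 8.69288%.
1 + r = 1.0869288 / 1.02540 = 1.0600047
After-tax real rate = 1.0600047 − 1 → 6.000%.

6.000%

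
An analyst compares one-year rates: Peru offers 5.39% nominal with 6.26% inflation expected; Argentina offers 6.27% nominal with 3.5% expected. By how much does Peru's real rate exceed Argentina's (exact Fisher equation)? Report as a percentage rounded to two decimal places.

Peru: (1 + 0.0539)/(1 + 0.0626) − 1 = -0.8187%
Argentina: (1 + 0.0627)/(1 + 0.0350) − 1 = 2.6763%
Differential = -0.8187% − 2.6763% = -3.4951% → -3.50%.

-3.50%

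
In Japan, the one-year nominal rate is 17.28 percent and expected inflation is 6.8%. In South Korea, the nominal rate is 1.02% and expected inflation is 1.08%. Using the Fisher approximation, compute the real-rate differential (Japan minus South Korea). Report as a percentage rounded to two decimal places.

10.54%

Japan: 17.28% − 6.8% = 10.480%
South Korea: 1.02% − 1.08% = -0.060%
Differential = 10.540% → 10.54%.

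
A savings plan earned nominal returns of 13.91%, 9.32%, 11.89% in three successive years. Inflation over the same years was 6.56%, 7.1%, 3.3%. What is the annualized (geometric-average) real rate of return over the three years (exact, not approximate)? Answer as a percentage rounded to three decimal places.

Compound the nominal returns: 1.1391 × 1.0932 × 1.1189 = 1.39332602.
Compound inflation: 1.0656 × 1.0710 × 1.0330 = 1.17891910.
Deflate: 1.39332602 / 1.17891910 = 1.18186738.
Annualized real rate = 1.18186738^(1/3) − 1 = 5.7279% → 5.728%.

5.728%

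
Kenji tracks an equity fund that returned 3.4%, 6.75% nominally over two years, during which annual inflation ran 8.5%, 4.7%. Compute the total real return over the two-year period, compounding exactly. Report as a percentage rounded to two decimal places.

Compound the nominal returns: 1.0340 × 1.0675 = 1.103795.
Compound inflation: 1.0850 × 1.0470 = 1.135995.
Deflate: 1.103795 / 1.135995 = 0.971655.
Total real return = 0.971655 − 1 → -2.83%.

-2.83%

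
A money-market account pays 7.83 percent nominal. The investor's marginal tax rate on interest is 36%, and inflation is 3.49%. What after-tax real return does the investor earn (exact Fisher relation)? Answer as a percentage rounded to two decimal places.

1.47%

After-tax nominal return = 7.83% × (1 − 0.36) = 5.0112%.
1 + r = 1.050112 / 1.03490 = 1.014699
After-tax real rate = 1.014699 − 1 → 1.47%.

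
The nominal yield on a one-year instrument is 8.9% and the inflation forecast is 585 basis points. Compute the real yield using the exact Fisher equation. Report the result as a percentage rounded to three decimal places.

By the Fisher equation, 1 + r = (1 + i)/(1 + π).
1 + r = 1.08900 / 1.05850 = 1.028814
r = 1.028814 − 1 = 2.8814%, i.e. 2.881%.

2.881%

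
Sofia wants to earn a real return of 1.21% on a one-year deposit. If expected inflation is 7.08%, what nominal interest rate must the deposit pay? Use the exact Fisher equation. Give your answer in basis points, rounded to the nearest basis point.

(1 + i) = (1 + r)(1 + π) = 1.01210 × 1.07080 = 1.08375668
i = 1.08375668 − 1, so the required nominal rate is 838 basis points.

838 basis points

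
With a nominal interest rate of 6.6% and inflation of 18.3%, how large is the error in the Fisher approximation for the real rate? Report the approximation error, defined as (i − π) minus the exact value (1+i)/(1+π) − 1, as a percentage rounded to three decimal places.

Approximate: r ≈ 6.600% − 18.300% = -11.7000%
Exact: (1 + 0.0660)/(1 + 0.1830) − 1 = -9.8901%
Error = -11.7000% − (-9.8901%) = -1.8099% → -1.810%.

-1.810%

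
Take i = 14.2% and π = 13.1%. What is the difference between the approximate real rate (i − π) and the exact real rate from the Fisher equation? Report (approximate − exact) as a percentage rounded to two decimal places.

0.13%

Approximate: r ≈ 14.200% − 13.100% = 1.1000%
Exact: (1 + 0.1420)/(1 + 0.1310) − 1 = 0.9726%
Error = 1.1000% − 0.9726% = 0.1274% → 0.13%.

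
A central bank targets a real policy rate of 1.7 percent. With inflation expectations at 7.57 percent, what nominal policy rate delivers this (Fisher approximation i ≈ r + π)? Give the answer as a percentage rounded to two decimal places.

9.27%

i ≈ r + π = 1.7% + 7.57% = 9.27%.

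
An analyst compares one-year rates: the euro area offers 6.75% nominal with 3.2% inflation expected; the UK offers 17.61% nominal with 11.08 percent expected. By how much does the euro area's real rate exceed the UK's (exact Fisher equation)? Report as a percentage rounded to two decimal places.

The euro area: (1 + 0.0675)/(1 + 0.0320) − 1 = 3.4399%
The UK: (1 + 0.1761)/(1 + 0.1108) − 1 = 5.8786%
Differential = 3.4399% − 5.8786% = -2.4387% → -2.44%.

-2.44%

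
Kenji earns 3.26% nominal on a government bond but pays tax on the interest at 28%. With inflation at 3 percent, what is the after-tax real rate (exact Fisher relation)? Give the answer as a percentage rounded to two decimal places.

After-tax nominal return = 3.26% × (1 − 0.28) = 2.3472%.
1 + r = 1.023472 / 1.03000 = 0.993662
After-tax real rate = 0.993662 − 1 → -0.63%.

-0.63%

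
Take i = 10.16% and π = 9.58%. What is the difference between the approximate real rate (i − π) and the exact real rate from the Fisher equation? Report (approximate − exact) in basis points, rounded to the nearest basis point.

5 basis points

Approximate: r ≈ 10.160% − 9.580% = 0.5800%
Exact: (1 + 0.1016)/(1 + 0.0958) − 1 = 0.5293%
Error = 0.5800% − 0.5293% = 0.0507% → 5 basis points.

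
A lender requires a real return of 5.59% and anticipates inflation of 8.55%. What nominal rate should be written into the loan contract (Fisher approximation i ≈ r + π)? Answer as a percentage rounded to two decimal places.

i ≈ r + π = 5.59% + 8.55% = 14.14%.

14.14%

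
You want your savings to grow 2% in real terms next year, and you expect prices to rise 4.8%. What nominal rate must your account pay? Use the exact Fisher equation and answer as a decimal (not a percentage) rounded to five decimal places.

(1 + i) = (1 + r)(1 + π) = 1.02000 × 1.04800 = 1.06896
i = 1.06896 − 1, so the required nominal rate is 0.06896.

0.06896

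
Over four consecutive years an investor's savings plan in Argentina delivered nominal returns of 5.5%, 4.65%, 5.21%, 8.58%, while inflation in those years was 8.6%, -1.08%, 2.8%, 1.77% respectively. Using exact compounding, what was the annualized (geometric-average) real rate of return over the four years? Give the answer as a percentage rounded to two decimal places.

2.92%

Compound the nominal returns: 1.0550 × 1.0465 × 1.0521 × 1.0858 = 1.26124237.
Compound inflation: 1.0860 × 0.9892 × 1.0280 × 1.0177 = 1.12389780.
Deflate: 1.26124237 / 1.12389780 = 1.12220378.
Annualized real rate = 1.12220378^(1/4) − 1 = 2.9243% → 2.92%.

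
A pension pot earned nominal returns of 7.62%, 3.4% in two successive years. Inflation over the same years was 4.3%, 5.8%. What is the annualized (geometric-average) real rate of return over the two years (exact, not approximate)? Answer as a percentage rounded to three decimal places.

0.420%

Nominal growth factor = 1.0762 × 1.0340 = 1.11279080
Price-level growth factor = 1.0430 × 1.0580 = 1.10349400
Real growth factor = 1.11279080 / 1.10349400 = 1.00842488
Annualized real rate = 1.00842488^(1/2) − 1 = 0.4204% → 0.420%.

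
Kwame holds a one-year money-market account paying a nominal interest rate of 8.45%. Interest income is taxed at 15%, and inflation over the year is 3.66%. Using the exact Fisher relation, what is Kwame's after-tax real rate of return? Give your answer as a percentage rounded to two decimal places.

3.40%

After-tax nominal return = 8.45% × (1 − 0.15) = 7.1825%.
1 + r = 1.071825 / 1.03660 = 1.033981
After-tax real rate = 1.033981 − 1 → 3.40%.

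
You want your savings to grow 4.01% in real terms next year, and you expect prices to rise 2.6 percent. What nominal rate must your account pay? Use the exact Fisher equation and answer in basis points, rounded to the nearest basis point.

(1 + i) = (1 + r)(1 + π) = 1.04010 × 1.02600 = 1.0671426
i = 1.0671426 − 1, so the required nominal rate is 671 basis points.

671 basis points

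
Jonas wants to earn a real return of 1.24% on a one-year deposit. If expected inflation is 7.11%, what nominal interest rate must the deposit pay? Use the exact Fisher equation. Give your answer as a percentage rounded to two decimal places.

(1 + i) = (1 + r)(1 + π) = 1.01240 × 1.07110 = 1.08438164
i = 1.08438164 − 1, so the required nominal rate is 8.44%.

8.44%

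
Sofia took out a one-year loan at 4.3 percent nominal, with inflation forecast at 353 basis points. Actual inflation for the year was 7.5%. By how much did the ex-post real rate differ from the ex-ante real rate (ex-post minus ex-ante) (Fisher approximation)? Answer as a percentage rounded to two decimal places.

-3.97%

Ex-ante: 4.3% − 3.53% = 0.770%
Ex-post: 4.3% − 7.5% = -3.200%
Difference (ex-post − ex-ante) = -3.9700% → -3.97%.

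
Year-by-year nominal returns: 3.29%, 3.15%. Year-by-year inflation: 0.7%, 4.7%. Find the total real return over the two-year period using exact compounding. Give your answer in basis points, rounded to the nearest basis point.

Nominal growth factor = 1.0329 × 1.0315 = 1.065436
Price-level growth factor = 1.0070 × 1.0470 = 1.054329
Real growth factor = 1.065436 / 1.054329 = 1.010535
Total real return = 1.010535 − 1 → 105 basis points.

105 basis points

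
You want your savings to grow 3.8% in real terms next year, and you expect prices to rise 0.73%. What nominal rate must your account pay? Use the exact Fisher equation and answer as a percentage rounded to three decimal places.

(1 + i) = (1 + r)(1 + π) = 1.03800 × 1.00730 = 1.0455774
i = 1.0455774 − 1, so the required nominal rate is 4.558%.

4.558%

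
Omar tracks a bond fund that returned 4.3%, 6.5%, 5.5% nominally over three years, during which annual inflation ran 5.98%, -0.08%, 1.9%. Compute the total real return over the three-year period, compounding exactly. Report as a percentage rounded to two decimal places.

Nominal growth factor = 1.0430 × 1.0650 × 1.0550 = 1.171889
Price-level growth factor = 1.0598 × 0.9992 × 1.0190 = 1.079072
Real growth factor = 1.171889 / 1.079072 = 1.086015
Total real return = 1.086015 − 1 → 8.60%.

8.60%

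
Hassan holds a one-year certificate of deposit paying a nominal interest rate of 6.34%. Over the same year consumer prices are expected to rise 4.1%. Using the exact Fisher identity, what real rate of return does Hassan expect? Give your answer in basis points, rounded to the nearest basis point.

215 basis points

By the Fisher identity, 1 + r = (1 + i)/(1 + π).
1 + r = 1.06340 / 1.04100 = 1.021518
r = 1.021518 − 1 = 2.1518%, i.e. 215 basis points.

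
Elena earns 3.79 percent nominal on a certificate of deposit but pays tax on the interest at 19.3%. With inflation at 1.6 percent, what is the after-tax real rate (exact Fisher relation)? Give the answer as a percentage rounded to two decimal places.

After-tax nominal return = 3.79% × (1 − 0.193) = 3.05853%.
1 + r = 1.0305853 / 1.01600 = 1.014356
After-tax real rate = 1.014356 − 1 → 1.44%.

1.44%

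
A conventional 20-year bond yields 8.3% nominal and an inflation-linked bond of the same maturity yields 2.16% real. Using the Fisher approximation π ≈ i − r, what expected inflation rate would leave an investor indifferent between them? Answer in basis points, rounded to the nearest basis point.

614 basis points

π ≈ i − r = 8.3% − 2.16% → 614 basis points.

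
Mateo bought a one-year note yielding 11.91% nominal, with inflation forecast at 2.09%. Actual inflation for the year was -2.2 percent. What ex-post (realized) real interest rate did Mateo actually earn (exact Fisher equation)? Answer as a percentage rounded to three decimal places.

Ex-post: (1 + 0.1191)/(1 − 0.0220) − 1 = 14.4274%
So the realized real rate is 14.427%.

14.427%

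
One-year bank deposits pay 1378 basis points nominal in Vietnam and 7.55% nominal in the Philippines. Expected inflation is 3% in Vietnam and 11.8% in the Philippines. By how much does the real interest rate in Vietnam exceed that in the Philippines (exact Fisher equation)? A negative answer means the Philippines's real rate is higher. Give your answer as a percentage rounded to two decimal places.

14.27%

Vietnam: (1 + 0.1378)/(1 + 0.0300) − 1 = 10.4660%
The Philippines: (1 + 0.0755)/(1 + 0.1180) − 1 = -3.8014%
Differential = 10.4660% − (-3.8014%) = 14.2675% → 14.27%.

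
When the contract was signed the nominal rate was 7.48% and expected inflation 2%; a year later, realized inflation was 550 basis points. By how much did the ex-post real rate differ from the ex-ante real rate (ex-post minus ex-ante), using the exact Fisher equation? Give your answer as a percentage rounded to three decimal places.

-3.496%

Ex-ante: (1 + 0.0748)/(1 + 0.0200) − 1 = 5.3725%
Ex-post: (1 + 0.0748)/(1 + 0.0550) − 1 = 1.8768%
Difference (ex-post − ex-ante) = -3.4958% → -3.496%.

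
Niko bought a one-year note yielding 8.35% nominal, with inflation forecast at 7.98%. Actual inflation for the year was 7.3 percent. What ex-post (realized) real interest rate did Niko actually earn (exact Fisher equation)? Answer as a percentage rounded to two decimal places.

0.98%

Ex-post: (1 + 0.0835)/(1 + 0.0730) − 1 = 0.9786%
So the realized real rate is 0.98%.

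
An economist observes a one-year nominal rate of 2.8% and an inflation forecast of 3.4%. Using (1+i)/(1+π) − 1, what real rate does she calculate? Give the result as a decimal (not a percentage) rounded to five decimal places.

-0.00580

By the Fisher relation, 1 + r = (1 + i)/(1 + π).
1 + r = 1.02800 / 1.03400 = 0.994197
r = 0.994197 − 1 = -0.5803%, i.e. -0.00580.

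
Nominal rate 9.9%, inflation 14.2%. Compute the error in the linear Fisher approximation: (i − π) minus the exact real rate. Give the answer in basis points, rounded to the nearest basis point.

Approximate: r ≈ 9.900% − 14.200% = -4.3000%
Exact: (1 + 0.0990)/(1 + 0.1420) − 1 = -3.7653%
Error = -4.3000% − (-3.7653%) = -0.5347% → -53 basis points.

-53 basis points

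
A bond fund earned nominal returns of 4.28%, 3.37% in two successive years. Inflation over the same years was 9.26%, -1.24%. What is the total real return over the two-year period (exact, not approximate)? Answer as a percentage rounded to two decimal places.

Nominal growth factor = 1.0428 × 1.0337 = 1.077942
Price-level growth factor = 1.0926 × 0.9876 = 1.079052
Real growth factor = 1.077942 / 1.079052 = 0.998972
Total real return = 0.998972 − 1 → -0.10%.

-0.10%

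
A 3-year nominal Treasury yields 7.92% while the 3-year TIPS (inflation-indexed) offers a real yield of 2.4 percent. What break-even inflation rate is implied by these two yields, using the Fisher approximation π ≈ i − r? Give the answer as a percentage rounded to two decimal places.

5.52%

π ≈ i − r = 7.92% − 2.4% → 5.52%.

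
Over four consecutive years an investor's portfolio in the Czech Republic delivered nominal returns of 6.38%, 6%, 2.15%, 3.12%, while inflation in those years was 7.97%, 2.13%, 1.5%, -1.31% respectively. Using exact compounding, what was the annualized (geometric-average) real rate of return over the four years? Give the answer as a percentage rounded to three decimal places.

1.833%

Compound the nominal returns: 1.0638 × 1.0600 × 1.0215 × 1.0312 = 1.18781041.
Compound inflation: 1.0797 × 1.0213 × 1.0150 × 0.9869 = 1.10457606.
Deflate: 1.18781041 / 1.10457606 = 1.07535412.
Annualized real rate = 1.07535412^(1/4) − 1 = 1.8328% → 1.833%.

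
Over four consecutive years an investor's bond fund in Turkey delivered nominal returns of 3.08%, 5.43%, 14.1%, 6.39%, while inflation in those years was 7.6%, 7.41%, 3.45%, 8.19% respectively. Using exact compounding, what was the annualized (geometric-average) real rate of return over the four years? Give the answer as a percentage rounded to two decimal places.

0.49%

Nominal growth factor = 1.0308 × 1.0543 × 1.1410 × 1.0639 = 1.31924382
Price-level growth factor = 1.0760 × 1.0741 × 1.0345 × 1.0819 = 1.29352434
Real growth factor = 1.31924382 / 1.29352434 = 1.01988327
Annualized real rate = 1.01988327^(1/4) − 1 = 0.4934% → 0.49%.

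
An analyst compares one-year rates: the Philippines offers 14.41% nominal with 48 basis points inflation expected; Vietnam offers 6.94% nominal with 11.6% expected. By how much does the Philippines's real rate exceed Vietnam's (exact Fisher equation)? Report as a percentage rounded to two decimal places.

18.04%

The Philippines: (1 + 0.1441)/(1 + 0.0048) − 1 = 13.8635%
Vietnam: (1 + 0.0694)/(1 + 0.1160) − 1 = -4.1756%
Differential = 13.8635% − (-4.1756%) = 18.0391% → 18.04%.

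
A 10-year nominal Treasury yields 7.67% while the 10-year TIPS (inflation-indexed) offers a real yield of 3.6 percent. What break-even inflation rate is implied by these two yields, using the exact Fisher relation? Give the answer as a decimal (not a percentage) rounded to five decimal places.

0.03929

(1 + π) = (1 + i)/(1 + r) = 1.07670 / 1.03600 = 1.039286
Break-even inflation = 1.039286 − 1 → 0.03929.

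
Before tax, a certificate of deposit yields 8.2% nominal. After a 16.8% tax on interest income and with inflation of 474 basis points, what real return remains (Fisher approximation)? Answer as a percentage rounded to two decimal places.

After-tax nominal return = 8.2% × (1 − 0.168) = 6.8224%.
r ≈ 6.8224% − 4.74% → 2.08%.

2.08%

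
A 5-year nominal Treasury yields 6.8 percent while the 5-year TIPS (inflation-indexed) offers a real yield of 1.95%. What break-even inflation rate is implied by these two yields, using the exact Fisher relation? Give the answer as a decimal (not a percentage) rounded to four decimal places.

0.0476

(1 + π) = (1 + i)/(1 + r) = 1.06800 / 1.01950 = 1.047572
Break-even inflation = 1.047572 − 1 → 0.0476.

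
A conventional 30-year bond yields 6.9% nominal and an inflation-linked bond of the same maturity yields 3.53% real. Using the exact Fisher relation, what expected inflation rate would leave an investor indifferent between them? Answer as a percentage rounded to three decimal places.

(1 + π) = (1 + i)/(1 + r) = 1.06900 / 1.03530 = 1.032551
Break-even inflation = 1.032551 − 1 → 3.255%.

3.255%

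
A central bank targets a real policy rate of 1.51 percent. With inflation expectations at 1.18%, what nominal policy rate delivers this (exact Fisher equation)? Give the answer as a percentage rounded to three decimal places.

2.708%

(1 + i) = (1 + r)(1 + π) = 1.01510 × 1.01180 = 1.02707818
i = 1.02707818 − 1, so the required nominal rate is 2.708%.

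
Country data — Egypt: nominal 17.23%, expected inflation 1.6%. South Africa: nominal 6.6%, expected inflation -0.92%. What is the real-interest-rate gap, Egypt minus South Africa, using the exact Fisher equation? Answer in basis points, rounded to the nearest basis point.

779 basis points

Egypt: (1 + 0.1723)/(1 + 0.0160) − 1 = 15.3839%
South Africa: (1 + 0.0660)/(1 − 0.0092) − 1 = 7.5898%
Differential = 15.3839% − 7.5898% = 7.7940% → 779 basis points.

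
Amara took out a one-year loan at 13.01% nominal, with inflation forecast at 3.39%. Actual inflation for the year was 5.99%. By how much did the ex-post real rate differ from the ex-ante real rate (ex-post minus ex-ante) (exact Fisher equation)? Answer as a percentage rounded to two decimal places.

Ex-ante: (1 + 0.1301)/(1 + 0.0339) − 1 = 9.3046%
Ex-post: (1 + 0.1301)/(1 + 0.0599) − 1 = 6.6233%
Difference (ex-post − ex-ante) = -2.6813% → -2.68%.

-2.68%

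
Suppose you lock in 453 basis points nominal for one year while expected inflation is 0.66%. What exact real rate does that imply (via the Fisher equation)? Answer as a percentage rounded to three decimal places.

1 + r = 1.04530 / 1.00660 = 1.038446
r = 1.038446 − 1 = 3.8446%, i.e. 3.845%.

3.845%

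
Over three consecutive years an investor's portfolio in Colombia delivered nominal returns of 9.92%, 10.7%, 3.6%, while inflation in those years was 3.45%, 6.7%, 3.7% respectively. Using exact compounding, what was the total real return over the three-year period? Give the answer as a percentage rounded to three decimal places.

10.131%

Compound the nominal returns: 1.0992 × 1.1070 × 1.0360 = 1.260620.
Compound inflation: 1.0345 × 1.0670 × 1.0370 = 1.144653.
Deflate: 1.260620 / 1.144653 = 1.101312.
Total real return = 1.101312 − 1 → 10.131%.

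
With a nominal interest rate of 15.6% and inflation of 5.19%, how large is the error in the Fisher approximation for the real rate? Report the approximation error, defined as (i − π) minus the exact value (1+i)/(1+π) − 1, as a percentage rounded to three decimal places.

Approximate: r ≈ 15.600% − 5.190% = 10.4100%
Exact: (1 + 0.1560)/(1 + 0.0519) − 1 = 9.8964%
Error = 10.4100% − 9.8964% = 0.5136% → 0.514%.

0.514%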